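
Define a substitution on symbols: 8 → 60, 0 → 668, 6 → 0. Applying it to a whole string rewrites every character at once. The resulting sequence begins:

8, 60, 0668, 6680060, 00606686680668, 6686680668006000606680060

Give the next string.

0060006066800606686680668668668066800606686680668

Applying the rule to each of the 25 symbols of 6686680668006000606680060 gives the pieces 0 0 60 0 0 60 668 0 0 60 668 668 0 668 668 668 0 668 0 0 60 668 668 0 668, which concatenate to the answer.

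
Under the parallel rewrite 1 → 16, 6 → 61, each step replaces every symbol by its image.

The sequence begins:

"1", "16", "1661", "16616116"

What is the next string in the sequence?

1661611661161661

Apply φ to 16616116 symbol by symbol: 1→16, 6→61, 6→61, 1→16, 6→61, 1→16, 1→16, 6→61; joined: 16 61 61 16 61 16 16 61.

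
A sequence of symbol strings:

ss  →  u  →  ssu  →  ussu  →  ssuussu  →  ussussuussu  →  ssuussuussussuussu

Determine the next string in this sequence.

This is a Fibonacci-style word recurrence s(k) = s(k−2)·s(k−1): e.g. ss·u = ssu.
Continuing: ussussuussu · ssuussuussussuussu gives term 8.

ussussuussussuussuussussuussu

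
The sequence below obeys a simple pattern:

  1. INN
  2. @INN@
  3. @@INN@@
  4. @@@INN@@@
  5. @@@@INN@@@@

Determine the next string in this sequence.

s(k+1) = @·s(k)·@, so each term gains @ as a prefix and @ as a suffix.
So the next term is @·@@@@INN@@@@·@.

@@@@@INN@@@@@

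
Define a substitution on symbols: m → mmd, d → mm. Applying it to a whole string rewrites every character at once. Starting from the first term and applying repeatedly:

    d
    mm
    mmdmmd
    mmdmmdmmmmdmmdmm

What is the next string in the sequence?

Rewriting the 16 symbols of mmdmmdmmmmdmmdmm one by one yields mmd mmd mm mmd mmd mm mmd mmd mmd mmd mm mmd mmd mm mmd mmd; concatenated:

mmdmmdmmmmdmmdmmmmdmmdmmdmmdmmmmdmmdmmmmdmmd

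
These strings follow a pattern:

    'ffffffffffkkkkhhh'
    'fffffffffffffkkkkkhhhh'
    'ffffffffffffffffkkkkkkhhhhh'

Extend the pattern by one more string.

fffffffffffffffffffkkkkkkkhhhhhh

The n-th term is 3n+1 f's then n+1 k's then n h's, where the shown terms are n = 3, 4, 5.
At n = 6 the blocks have lengths 19, 7, 6.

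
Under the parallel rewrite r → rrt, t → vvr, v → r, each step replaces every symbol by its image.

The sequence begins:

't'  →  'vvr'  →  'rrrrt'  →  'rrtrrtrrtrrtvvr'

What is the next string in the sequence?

Rewriting the 15 symbols of rrtrrtrrtrrtvvr one by one yields rrt rrt vvr rrt rrt vvr rrt rrt vvr rrt rrt vvr r r rrt; concatenated:

rrtrrtvvrrrtrrtvvrrrtrrtvvrrrtrrtvvrrrrrt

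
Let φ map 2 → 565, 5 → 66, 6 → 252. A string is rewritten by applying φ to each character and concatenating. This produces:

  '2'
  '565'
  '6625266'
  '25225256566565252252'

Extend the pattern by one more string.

5656656556566565662526625225266252665656656556566565

φ(25225256566565252252) expands symbol-by-symbol to 565 66 565 565 66 565 66 252 66 252 252 66 252 66 565 66 565 565 66 565; joining the 20 pieces gives the next term.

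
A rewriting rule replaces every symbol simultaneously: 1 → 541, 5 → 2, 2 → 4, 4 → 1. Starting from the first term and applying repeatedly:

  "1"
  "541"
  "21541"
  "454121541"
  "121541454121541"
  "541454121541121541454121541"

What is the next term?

φ(541454121541121541454121541) expands symbol-by-symbol to 2 1 541 1 2 1 541 4 541 2 1 541 541 4 541 2 1 541 1 2 1 541 4 541 2 1 541; joining the 27 pieces gives the next term.

21541121541454121541541454121541121541454121541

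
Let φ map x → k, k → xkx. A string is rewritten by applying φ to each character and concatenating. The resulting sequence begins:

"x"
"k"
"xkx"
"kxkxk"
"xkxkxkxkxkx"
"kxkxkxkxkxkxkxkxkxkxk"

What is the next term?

Replace each of the 21 characters of kxkxkxkxkxkxkxkxkxkxk in place — xkx k xkx k xkx k xkx k xkx k xkx k xkx k xkx k xkx k xkx k xkx — and concatenate.

xkxkxkxkxkxkxkxkxkxkxkxkxkxkxkxkxkxkxkxkxkx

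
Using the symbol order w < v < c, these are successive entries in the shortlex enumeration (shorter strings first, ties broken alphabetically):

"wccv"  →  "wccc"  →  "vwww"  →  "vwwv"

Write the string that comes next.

Find the rightmost character of vwwv below c, bump it to the next letter, and reset everything to its right to w.

vwwc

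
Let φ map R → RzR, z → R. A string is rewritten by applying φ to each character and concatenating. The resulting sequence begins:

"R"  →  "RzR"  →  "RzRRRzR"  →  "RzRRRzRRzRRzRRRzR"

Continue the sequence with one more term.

Rewriting the 17 symbols of RzRRRzRRzRRzRRRzR one by one yields RzR R RzR RzR RzR R RzR RzR R RzR RzR R RzR RzR RzR R RzR; concatenated:

RzRRRzRRzRRzRRRzRRzRRRzRRzRRRzRRzRRzRRRzR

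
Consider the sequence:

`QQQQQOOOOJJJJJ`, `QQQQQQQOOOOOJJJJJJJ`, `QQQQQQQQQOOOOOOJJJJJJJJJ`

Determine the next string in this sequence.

Each string has the form Q^{2n-1} O^{n+1} J^{2n-1}, where the shown terms are n = 3, 4, 5.
Setting n = 6 gives 11, 7, 11 characters in each block.

QQQQQQQQQQQOOOOOOOJJJJJJJJJJJ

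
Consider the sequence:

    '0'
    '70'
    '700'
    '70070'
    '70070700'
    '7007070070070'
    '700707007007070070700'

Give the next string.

From term 3 onward, concatenate the last term with the second-to-last: 70·0 = 700, 700·70 = 70070, …
The next term joins 700707007007070070700 and 7007070070070.

7007070070070700707007007070070070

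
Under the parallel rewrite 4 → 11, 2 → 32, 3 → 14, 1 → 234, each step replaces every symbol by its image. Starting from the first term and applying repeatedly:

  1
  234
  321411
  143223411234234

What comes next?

Rewriting the 15 symbols of 143223411234234 one by one yields 234 11 14 32 32 14 11 234 234 32 14 11 32 14 11; concatenated:

234111432321411234234321411321411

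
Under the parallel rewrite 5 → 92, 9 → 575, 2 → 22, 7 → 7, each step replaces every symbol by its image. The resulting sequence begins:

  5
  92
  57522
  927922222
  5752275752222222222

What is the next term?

Replace each of the 19 characters of 5752275752222222222 in place — 92 7 92 22 22 7 92 7 92 22 22 22 22 22 22 22 22 22 22 — and concatenate.

92792222279279222222222222222222222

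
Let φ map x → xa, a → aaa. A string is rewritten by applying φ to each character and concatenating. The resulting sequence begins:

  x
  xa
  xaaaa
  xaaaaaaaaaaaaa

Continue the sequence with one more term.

Replace each of the 14 characters of xaaaaaaaaaaaaa in place — xa aaa aaa aaa aaa aaa aaa aaa aaa aaa aaa aaa aaa aaa — and concatenate.

xaaaaaaaaaaaaaaaaaaaaaaaaaaaaaaaaaaaaaaaa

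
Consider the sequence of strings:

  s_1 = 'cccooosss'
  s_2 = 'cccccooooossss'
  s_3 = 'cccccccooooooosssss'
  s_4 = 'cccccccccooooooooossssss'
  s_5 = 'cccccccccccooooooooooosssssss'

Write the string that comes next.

Term n consists of 2n+1 c's, followed by 2n+1 o's, followed by n+2 s's (n = 1, 2, …).
At n = 6 the blocks have lengths 13, 13, 8.

cccccccccccccooooooooooooossssssss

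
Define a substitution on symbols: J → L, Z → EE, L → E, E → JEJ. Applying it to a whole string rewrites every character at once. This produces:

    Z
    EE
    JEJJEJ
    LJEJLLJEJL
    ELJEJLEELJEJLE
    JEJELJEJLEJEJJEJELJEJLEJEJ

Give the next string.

φ(JEJELJEJLEJEJJEJELJEJLEJEJ) expands symbol-by-symbol to L JEJ L JEJ E L JEJ L E JEJ L JEJ L L JEJ L JEJ E L JEJ L E JEJ L JEJ L; joining the 26 pieces gives the next term.

LJEJLJEJELJEJLEJEJLJEJLLJEJLJEJELJEJLEJEJLJEJL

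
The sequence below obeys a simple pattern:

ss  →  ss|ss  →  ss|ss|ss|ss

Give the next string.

Every step duplicates the string with '|' between the halves.
So the next term is two copies of ss|ss|ss|ss with '|' between the halves.

ss|ss|ss|ss|ss|ss|ss|ss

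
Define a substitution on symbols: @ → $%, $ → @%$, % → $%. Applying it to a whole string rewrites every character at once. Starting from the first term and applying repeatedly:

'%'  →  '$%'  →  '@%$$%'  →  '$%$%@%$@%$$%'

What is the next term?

Expanding $%$%@%$@%$$%: $→@%$, %→$%, $→@%$, %→$%, @→$%, %→$%, $→@%$, @→$%, %→$%, $→@%$, $→@%$, %→$%. Concatenated: @%$ $% @%$ $% $% $% @%$ $% $% @%$ @%$ $%.

@%$$%@%$$%$%$%@%$$%$%@%$@%$$%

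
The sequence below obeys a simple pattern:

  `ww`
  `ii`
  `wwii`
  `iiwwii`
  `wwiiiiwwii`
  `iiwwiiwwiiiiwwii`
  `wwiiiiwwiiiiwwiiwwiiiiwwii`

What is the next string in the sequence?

iiwwiiwwiiiiwwiiwwiiiiwwiiiiwwiiwwiiiiwwii

From term 3 onward, concatenate the second-to-last term with the last: ww·ii = wwii, ii·wwii = iiwwii, …
The next term joins iiwwiiwwiiiiwwii and wwiiiiwwiiiiwwiiwwiiiiwwii.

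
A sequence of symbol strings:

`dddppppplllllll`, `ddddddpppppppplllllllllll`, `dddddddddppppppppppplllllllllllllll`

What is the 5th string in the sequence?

Term n consists of 3n d's, followed by 3n+2 p's, followed by 4n+3 l's (n = 1, 2, …).
At n = 5 the blocks have lengths 15, 17, 23.

dddddddddddddddppppppppppppppppplllllllllllllllllllllll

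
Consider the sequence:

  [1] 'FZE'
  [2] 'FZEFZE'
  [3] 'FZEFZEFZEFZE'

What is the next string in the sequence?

s(k+1) = s(k)·s(k) — each term doubles the last.
Doubling FZEFZEFZEFZE:

FZEFZEFZEFZEFZEFZEFZEFZE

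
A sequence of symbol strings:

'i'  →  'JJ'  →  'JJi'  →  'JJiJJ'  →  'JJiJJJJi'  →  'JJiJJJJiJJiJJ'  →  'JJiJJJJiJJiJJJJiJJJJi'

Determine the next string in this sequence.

From term 3 onward, concatenate the last term with the second-to-last: JJ·i = JJi, JJi·JJ = JJiJJ, …
The next term joins JJiJJJJiJJiJJJJiJJJJi and JJiJJJJiJJiJJ.

JJiJJJJiJJiJJJJiJJJJiJJiJJJJiJJiJJ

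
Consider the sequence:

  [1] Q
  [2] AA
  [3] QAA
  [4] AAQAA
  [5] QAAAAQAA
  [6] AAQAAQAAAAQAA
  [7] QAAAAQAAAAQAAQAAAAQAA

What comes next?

AAQAAQAAAAQAAQAAAAQAAAAQAAQAAAAQAA

From term 3 onward, concatenate the second-to-last term with the last: Q·AA = QAA, AA·QAA = AAQAA, …
Continuing: AAQAAQAAAAQAA · QAAAAQAAAAQAAQAAAAQAA gives term 8.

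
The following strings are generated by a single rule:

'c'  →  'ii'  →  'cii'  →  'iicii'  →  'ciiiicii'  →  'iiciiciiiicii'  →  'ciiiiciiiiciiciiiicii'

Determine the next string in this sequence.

Each term (from the third on) is the two preceding terms concatenated in order: term 3 = c·ii = cii.
Continuing: iiciiciiiicii · ciiiiciiiiciiciiiicii gives term 8.

iiciiciiiiciiciiiiciiiiciiciiiicii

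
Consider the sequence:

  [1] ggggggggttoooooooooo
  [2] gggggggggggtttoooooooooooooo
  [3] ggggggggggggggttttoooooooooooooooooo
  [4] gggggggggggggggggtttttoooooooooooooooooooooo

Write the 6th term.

The n-th term is 3n+2 g's then n t's then 4n+2 o's, where the shown terms are n = 2, 3, 4, 5.
At n = 7 the blocks have lengths 23, 7, 30.

gggggggggggggggggggggggtttttttoooooooooooooooooooooooooooooo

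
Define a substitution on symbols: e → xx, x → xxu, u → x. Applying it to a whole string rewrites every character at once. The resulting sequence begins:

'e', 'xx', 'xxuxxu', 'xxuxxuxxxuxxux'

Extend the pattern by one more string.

xxuxxuxxxuxxuxxxuxxuxxuxxxuxxuxxxu

Replace each of the 14 characters of xxuxxuxxxuxxux in place — xxu xxu x xxu xxu x xxu xxu xxu x xxu xxu x xxu — and concatenate.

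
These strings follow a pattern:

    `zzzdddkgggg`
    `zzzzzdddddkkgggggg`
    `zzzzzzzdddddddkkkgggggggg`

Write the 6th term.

Each string has the form z^{2n+1} d^{2n+1} k^{n} g^{2n+2} (n = 1, 2, …).
For term 6, n = 6, so the run lengths are 13, 13, 6, 14.

zzzzzzzzzzzzzdddddddddddddkkkkkkgggggggggggggg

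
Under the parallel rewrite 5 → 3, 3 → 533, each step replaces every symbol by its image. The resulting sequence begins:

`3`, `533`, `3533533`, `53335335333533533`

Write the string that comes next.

35335335333533533353353353335335333533533

φ(53335335333533533) expands symbol-by-symbol to 3 533 533 533 3 533 533 3 533 533 533 3 533 533 3 533 533; joining the 17 pieces gives the next term.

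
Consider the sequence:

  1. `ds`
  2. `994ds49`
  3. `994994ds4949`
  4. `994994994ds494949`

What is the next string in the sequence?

Each term wraps the previous one in 994 on the left and 49 on the right.
One more step from 994994994ds494949 gives the answer.

994994994994ds49494949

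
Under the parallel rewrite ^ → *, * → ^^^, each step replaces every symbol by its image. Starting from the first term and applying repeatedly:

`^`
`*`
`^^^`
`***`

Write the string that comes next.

^^^^^^^^^

Rewriting each symbol of ***: *→^^^, *→^^^, *→^^^, which concatenates to ^^^ ^^^ ^^^.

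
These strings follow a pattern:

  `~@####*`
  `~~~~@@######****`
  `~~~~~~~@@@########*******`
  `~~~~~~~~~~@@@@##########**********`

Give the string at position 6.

~~~~~~~~~~~~~~~~@@@@@@##############****************

Reading off run lengths: ~ runs 1, 4, 7, 10; @ runs 1, 2, 3, 4; # runs 4, 6, 8, 10; * runs 1, 4, 7, 10 — each is linear in n (n = 1, 2, …).
Setting n = 6 gives 16, 6, 14, 16 characters in each block.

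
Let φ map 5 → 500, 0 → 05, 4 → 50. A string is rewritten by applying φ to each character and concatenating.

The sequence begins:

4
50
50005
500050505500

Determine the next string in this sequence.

50005050550005500055005000505

Expanding 500050505500: 5→500, 0→05, 0→05, 0→05, 5→500, 0→05, 5→500, 0→05, 5→500, 5→500, 0→05, 0→05. Concatenated: 500 05 05 05 500 05 500 05 500 500 05 05.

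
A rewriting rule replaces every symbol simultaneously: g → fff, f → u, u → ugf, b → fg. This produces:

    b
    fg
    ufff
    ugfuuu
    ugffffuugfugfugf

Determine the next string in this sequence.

Applying the rule to each of the 16 symbols of ugffffuugfugfugf gives the pieces ugf fff u u u u ugf ugf fff u ugf fff u ugf fff u, which concatenate to the answer.

ugffffuuuuugfugffffuugffffuugffffu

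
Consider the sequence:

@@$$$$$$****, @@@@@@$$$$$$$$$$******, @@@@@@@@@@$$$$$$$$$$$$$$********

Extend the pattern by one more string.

Term n consists of 4n-2 @'s, followed by 4n+2 $'s, followed by 2n+2 *'s (n = 1, 2, …).
At n = 4 the blocks have lengths 14, 18, 10.

@@@@@@@@@@@@@@$$$$$$$$$$$$$$$$$$**********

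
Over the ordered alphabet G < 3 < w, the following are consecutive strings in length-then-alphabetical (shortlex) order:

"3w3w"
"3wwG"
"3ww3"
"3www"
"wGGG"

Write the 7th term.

wGGw

Continuing the enumeration 2 steps past wGGG: wGGG → wGG3 → (answer).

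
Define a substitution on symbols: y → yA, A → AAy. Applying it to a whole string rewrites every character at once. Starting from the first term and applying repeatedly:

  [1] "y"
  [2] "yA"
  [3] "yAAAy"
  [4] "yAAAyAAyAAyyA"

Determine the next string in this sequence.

Rewriting the 13 symbols of yAAAyAAyAAyyA one by one yields yA AAy AAy AAy yA AAy AAy yA AAy AAy yA yA AAy; concatenated:

yAAAyAAyAAyyAAAyAAyyAAAyAAyyAyAAAy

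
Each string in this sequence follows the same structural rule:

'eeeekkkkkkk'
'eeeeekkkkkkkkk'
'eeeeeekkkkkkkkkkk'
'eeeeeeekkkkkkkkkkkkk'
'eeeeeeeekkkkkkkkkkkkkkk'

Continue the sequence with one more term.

eeeeeeeeekkkkkkkkkkkkkkkkk

Reading off run lengths: e runs 4, 5, 6, 7, 8; k runs 7, 9, 11, 13, 15 — each is linear in n, where the shown terms are n = 3, 4, 5, 6, 7.
Setting n = 8 gives 9, 17 characters in each block.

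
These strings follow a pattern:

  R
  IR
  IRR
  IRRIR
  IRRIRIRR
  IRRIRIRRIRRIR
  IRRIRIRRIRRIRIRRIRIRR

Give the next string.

This is a Fibonacci-style word recurrence s(k) = s(k−1)·s(k−2): e.g. IR·R = IRR.
The next term joins IRRIRIRRIRRIRIRRIRIRR and IRRIRIRRIRRIR.

IRRIRIRRIRRIRIRRIRIRRIRRIRIRRIRRIR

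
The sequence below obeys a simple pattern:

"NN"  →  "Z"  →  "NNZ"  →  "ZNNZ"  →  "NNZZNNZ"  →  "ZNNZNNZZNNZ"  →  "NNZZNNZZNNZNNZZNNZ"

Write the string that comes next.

From term 3 onward, concatenate the second-to-last term with the last: NN·Z = NNZ, Z·NNZ = ZNNZ, …
Continuing: ZNNZNNZZNNZ · NNZZNNZZNNZNNZZNNZ gives term 8.

ZNNZNNZZNNZNNZZNNZZNNZNNZZNNZ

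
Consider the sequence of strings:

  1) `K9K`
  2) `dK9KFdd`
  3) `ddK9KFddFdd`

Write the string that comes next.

Each term wraps the previous one in d on the left and Fdd on the right.
So the next term is d·ddK9KFddFdd·Fdd.

dddK9KFddFddFdd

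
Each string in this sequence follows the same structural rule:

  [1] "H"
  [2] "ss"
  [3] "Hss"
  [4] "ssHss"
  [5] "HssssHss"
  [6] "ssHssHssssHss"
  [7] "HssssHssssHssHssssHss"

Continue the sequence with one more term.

From term 3 onward, concatenate the second-to-last term with the last: H·ss = Hss, ss·Hss = ssHss, …
So term 8 is ssHssHssssHss·HssssHssssHssHssssHss.

ssHssHssssHssHssssHssssHssHssssHss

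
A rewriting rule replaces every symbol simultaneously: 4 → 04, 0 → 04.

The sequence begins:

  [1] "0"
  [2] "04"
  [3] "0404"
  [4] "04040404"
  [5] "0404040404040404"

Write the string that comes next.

Replace each of the 16 characters of 0404040404040404 in place — 04 04 04 04 04 04 04 04 04 04 04 04 04 04 04 04 — and concatenate.

04040404040404040404040404040404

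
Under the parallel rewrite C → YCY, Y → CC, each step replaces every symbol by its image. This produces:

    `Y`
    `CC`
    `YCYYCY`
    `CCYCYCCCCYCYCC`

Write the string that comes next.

φ(CCYCYCCCCYCYCC) expands symbol-by-symbol to YCY YCY CC YCY CC YCY YCY YCY YCY CC YCY CC YCY YCY; joining the 14 pieces gives the next term.

YCYYCYCCYCYCCYCYYCYYCYYCYCCYCYCCYCYYCY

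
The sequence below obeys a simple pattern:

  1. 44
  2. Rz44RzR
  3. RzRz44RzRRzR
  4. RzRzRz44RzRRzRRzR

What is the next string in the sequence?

RzRzRzRz44RzRRzRRzRRzR

Every step adds Rz to the front and RzR to the end of the previous string.
So the next term is Rz·RzRzRz44RzRRzRRzR·RzR.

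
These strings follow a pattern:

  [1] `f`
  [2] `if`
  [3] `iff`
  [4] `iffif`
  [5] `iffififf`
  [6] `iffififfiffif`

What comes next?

This is a Fibonacci-style word recurrence s(k) = s(k−1)·s(k−2): e.g. if·f = iff.
So term 7 is iffififfiffif·iffififf.

iffififfiffififfififf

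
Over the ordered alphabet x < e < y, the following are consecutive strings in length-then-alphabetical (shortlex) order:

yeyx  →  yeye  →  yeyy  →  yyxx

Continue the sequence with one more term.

yyxe

The successor of yyxx increments the rightmost position that isn't already y and resets every position after it to x.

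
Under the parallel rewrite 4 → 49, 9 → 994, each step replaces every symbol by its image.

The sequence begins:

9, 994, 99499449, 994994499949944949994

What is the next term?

9949944999499449499949949944999499449499944999499499449

Applying the rule to each of the 21 symbols of 994994499949944949994 gives the pieces 994 994 49 994 994 49 49 994 994 994 49 994 994 49 49 994 49 994 994 994 49, which concatenate to the answer.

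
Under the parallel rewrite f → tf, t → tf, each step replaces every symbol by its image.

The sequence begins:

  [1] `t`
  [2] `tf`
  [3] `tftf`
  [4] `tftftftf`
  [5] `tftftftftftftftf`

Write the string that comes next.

tftftftftftftftftftftftftftftftf

Applying the rule to each of the 16 symbols of tftftftftftftftf gives the pieces tf tf tf tf tf tf tf tf tf tf tf tf tf tf tf tf, which concatenate to the answer.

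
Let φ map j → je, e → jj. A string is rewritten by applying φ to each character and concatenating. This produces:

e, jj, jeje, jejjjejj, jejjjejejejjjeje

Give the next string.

Rewriting the 16 symbols of jejjjejejejjjeje one by one yields je jj je je je jj je jj je jj je je je jj je jj; concatenated:

jejjjejejejjjejjjejjjejejejjjejj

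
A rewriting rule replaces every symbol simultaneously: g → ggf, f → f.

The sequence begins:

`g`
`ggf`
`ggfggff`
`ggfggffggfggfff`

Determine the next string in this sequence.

Rewriting the 15 symbols of ggfggffggfggfff one by one yields ggf ggf f ggf ggf f f ggf ggf f ggf ggf f f f; concatenated:

ggfggffggfggfffggfggffggfggffff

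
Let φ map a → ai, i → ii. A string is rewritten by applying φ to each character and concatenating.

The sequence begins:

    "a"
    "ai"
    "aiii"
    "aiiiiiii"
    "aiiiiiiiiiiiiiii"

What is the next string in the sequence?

Rewriting the 16 symbols of aiiiiiiiiiiiiiii one by one yields ai ii ii ii ii ii ii ii ii ii ii ii ii ii ii ii; concatenated:

aiiiiiiiiiiiiiiiiiiiiiiiiiiiiiii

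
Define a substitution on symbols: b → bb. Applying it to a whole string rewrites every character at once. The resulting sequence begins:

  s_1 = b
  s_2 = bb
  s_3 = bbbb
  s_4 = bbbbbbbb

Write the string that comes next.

Expanding bbbbbbbb: b→bb, b→bb, b→bb, b→bb, b→bb, b→bb, b→bb, b→bb. Concatenated: bb bb bb bb bb bb bb bb.

bbbbbbbbbbbbbbbb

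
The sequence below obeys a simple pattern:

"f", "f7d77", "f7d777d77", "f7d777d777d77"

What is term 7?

f7d777d777d777d777d777d77

The strings grow by a fixed suffix 7d77 each time.
From f7d777d777d77, 3 further steps: f7d777d777d77 → f7d777d777d777d77 → f7d777d777d777d777d77 → (answer).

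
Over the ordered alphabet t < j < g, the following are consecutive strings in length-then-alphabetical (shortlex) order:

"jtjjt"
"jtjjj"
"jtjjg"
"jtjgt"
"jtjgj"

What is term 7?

Stepping forward 2 times from jtjgj: jtjgj → jtjgg, then the target.

jtgtt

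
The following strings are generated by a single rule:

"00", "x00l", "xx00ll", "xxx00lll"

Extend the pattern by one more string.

Every step adds x to the front and l to the end of the previous string.
Applying this once more to xxx00lll:

xxxx00llll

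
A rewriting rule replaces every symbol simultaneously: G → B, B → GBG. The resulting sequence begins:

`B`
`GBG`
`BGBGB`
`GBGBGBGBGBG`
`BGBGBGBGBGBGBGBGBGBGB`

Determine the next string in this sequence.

GBGBGBGBGBGBGBGBGBGBGBGBGBGBGBGBGBGBGBGBGBG

Replace each of the 21 characters of BGBGBGBGBGBGBGBGBGBGB in place — GBG B GBG B GBG B GBG B GBG B GBG B GBG B GBG B GBG B GBG B GBG — and concatenate.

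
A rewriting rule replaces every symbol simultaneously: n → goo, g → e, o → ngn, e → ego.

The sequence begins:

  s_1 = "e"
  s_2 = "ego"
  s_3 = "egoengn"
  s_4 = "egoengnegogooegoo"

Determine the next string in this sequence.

egoengnegogooegooegoengnengnngnegoengnngn

Replace each of the 17 characters of egoengnegogooegoo in place — ego e ngn ego goo e goo ego e ngn e ngn ngn ego e ngn ngn — and concatenate.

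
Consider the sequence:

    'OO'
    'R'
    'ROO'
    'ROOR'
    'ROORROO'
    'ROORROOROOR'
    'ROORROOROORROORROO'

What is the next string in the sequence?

ROORROOROORROORROOROORROOROOR

Each term (from the third on) is the previous term followed by the one before it: term 3 = R·OO = ROO.
The next term joins ROORROOROORROORROO and ROORROOROOR.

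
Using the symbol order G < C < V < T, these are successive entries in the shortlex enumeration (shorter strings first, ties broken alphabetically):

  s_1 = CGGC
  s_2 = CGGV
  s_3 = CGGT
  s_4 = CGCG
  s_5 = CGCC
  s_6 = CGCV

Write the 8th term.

Advancing 2 positions from CGCV through CGCV → CGCT reaches term 8.

CGVG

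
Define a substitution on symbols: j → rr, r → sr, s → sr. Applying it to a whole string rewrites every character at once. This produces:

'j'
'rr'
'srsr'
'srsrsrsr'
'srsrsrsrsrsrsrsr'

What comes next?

Rewriting the 16 symbols of srsrsrsrsrsrsrsr one by one yields sr sr sr sr sr sr sr sr sr sr sr sr sr sr sr sr; concatenated:

srsrsrsrsrsrsrsrsrsrsrsrsrsrsrsr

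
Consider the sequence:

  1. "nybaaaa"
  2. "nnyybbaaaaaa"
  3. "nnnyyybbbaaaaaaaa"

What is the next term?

nnnnyyyybbbbaaaaaaaaaa

Each string has the form n^{n-1} y^{n-1} b^{n-1} a^{2n}, where the shown terms are n = 2, 3, 4.
Setting n = 5 gives 4, 4, 4, 10 characters in each block.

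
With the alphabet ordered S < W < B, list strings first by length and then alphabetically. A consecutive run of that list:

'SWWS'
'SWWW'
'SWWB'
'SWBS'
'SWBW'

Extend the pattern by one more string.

SWBB

Find the rightmost character of SWBW below B, bump it to the next letter, and reset everything to its right to S.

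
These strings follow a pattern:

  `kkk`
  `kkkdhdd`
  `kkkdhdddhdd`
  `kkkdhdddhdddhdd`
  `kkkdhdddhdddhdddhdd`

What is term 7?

Every step adds dhdd to the end: s(k+1) = s(k)·dhdd.
From kkkdhdddhdddhdddhdd, 2 further steps: kkkdhdddhdddhdddhdd → kkkdhdddhdddhdddhdddhdd → (answer).

kkkdhdddhdddhdddhdddhdddhdd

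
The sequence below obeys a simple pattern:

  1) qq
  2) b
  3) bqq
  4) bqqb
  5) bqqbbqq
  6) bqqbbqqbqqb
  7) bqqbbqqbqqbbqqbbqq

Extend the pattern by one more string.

Each term (from the third on) is the previous term followed by the one before it: term 3 = b·qq = bqq.
The next term joins bqqbbqqbqqbbqqbbqq and bqqbbqqbqqb.

bqqbbqqbqqbbqqbbqqbqqbbqqbqqb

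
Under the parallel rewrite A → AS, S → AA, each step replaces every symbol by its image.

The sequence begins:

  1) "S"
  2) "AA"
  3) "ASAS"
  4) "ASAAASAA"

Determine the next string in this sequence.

ASAAASASASAAASAS

Expanding ASAAASAA: A→AS, S→AA, A→AS, A→AS, A→AS, S→AA, A→AS, A→AS. Concatenated: AS AA AS AS AS AA AS AS.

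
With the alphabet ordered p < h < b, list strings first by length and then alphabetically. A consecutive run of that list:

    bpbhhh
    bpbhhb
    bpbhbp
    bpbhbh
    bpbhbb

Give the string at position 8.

Continuing the enumeration 3 steps past bpbhbb: bpbhbb → bpbbpp → bpbbph → (answer).

bpbbpb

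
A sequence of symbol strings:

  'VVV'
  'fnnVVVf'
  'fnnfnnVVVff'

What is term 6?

Every step adds fnn to the front and f to the end of the previous string.
From fnnfnnVVVff, 3 further steps: fnnfnnVVVff → fnnfnnfnnVVVfff → fnnfnnfnnfnnVVVffff → (answer).

fnnfnnfnnfnnfnnVVVfffff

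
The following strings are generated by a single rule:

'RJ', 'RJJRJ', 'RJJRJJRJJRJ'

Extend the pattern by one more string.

Each string is two copies of the previous one joined by 'J'.
Doubling RJJRJJRJJRJ with 'J' between the halves:

RJJRJJRJJRJJRJJRJJRJJRJ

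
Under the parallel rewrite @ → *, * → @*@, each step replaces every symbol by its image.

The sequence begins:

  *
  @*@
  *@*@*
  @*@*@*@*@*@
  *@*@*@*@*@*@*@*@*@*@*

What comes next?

Applying the rule to each of the 21 symbols of *@*@*@*@*@*@*@*@*@*@* gives the pieces @*@ * @*@ * @*@ * @*@ * @*@ * @*@ * @*@ * @*@ * @*@ * @*@ * @*@, which concatenate to the answer.

@*@*@*@*@*@*@*@*@*@*@*@*@*@*@*@*@*@*@*@*@*@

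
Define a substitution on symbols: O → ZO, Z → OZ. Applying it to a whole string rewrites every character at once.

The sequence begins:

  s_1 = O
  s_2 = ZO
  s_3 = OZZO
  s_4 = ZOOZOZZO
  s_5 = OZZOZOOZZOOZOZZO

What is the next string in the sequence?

φ(OZZOZOOZZOOZOZZO) expands symbol-by-symbol to ZO OZ OZ ZO OZ ZO ZO OZ OZ ZO ZO OZ ZO OZ OZ ZO; joining the 16 pieces gives the next term.

ZOOZOZZOOZZOZOOZOZZOZOOZZOOZOZZO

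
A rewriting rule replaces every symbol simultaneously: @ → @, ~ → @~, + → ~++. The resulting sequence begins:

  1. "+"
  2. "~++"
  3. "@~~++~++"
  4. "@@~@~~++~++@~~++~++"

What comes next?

Replace each of the 19 characters of @@~@~~++~++@~~++~++ in place — @ @ @~ @ @~ @~ ~++ ~++ @~ ~++ ~++ @ @~ @~ ~++ ~++ @~ ~++ ~++ — and concatenate.

@@@~@@~@~~++~++@~~++~++@@~@~~++~++@~~++~++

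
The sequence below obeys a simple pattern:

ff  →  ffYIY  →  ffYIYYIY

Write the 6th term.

ffYIYYIYYIYYIYYIY

Each term is the previous one with YIY appended.
From ffYIYYIY, 3 further steps: ffYIYYIY → ffYIYYIYYIY → ffYIYYIYYIYYIY → (answer).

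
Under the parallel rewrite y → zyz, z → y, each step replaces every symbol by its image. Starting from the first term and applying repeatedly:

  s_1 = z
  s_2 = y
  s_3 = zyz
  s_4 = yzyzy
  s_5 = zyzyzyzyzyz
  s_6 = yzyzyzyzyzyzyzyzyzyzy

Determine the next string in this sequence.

zyzyzyzyzyzyzyzyzyzyzyzyzyzyzyzyzyzyzyzyzyz

φ(yzyzyzyzyzyzyzyzyzyzy) expands symbol-by-symbol to zyz y zyz y zyz y zyz y zyz y zyz y zyz y zyz y zyz y zyz y zyz; joining the 21 pieces gives the next term.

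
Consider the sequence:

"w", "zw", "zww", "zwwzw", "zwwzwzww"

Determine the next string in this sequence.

Each term (from the third on) is the previous term followed by the one before it: term 3 = zw·w = zww.
The next term joins zwwzwzww and zwwzw.

zwwzwzwwzwwzw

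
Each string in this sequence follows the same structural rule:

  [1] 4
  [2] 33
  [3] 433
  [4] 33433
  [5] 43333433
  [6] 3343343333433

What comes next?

Each term (from the third on) is the two preceding terms concatenated in order: term 3 = 4·33 = 433.
So term 7 is 43333433·3343343333433.

433334333343343333433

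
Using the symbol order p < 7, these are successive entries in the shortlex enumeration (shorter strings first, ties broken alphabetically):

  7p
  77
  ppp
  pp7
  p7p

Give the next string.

p77

Find the rightmost character of p7p below 7, bump it to the next letter, and reset everything to its right to p.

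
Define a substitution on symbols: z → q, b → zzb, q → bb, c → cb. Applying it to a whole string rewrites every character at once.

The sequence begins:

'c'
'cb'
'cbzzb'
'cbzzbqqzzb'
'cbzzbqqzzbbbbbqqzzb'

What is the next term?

Replace each of the 19 characters of cbzzbqqzzbbbbbqqzzb in place — cb zzb q q zzb bb bb q q zzb zzb zzb zzb zzb bb bb q q zzb — and concatenate.

cbzzbqqzzbbbbbqqzzbzzbzzbzzbzzbbbbbqqzzb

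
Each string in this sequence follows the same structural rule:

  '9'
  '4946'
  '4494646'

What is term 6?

4444494646464646

Each term wraps the previous one in 4 on the left and 46 on the right.
From 4494646, 3 further steps: 4494646 → 4449464646 → 4444946464646 → (answer).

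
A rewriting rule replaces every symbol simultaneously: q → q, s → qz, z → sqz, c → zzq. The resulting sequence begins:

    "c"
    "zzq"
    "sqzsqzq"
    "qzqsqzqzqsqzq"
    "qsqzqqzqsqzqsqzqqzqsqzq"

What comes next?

qqzqsqzqqsqzqqzqsqzqqzqsqzqqsqzqqzqsqzq

Replace each of the 23 characters of qsqzqqzqsqzqsqzqqzqsqzq in place — q qz q sqz q q sqz q qz q sqz q qz q sqz q q sqz q qz q sqz q — and concatenate.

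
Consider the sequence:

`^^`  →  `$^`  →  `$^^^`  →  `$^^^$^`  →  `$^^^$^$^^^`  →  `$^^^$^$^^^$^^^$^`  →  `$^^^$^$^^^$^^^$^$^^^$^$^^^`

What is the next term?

$^^^$^$^^^$^^^$^$^^^$^$^^^$^^^$^$^^^$^^^$^

This is a Fibonacci-style word recurrence s(k) = s(k−1)·s(k−2): e.g. $^·^^ = $^^^.
So term 8 is $^^^$^$^^^$^^^$^$^^^$^$^^^·$^^^$^$^^^$^^^$^.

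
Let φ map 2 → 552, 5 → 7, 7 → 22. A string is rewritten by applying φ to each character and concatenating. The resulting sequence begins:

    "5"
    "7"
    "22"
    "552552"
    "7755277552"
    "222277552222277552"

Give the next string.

Replace each of the 18 characters of 222277552222277552 in place — 552 552 552 552 22 22 7 7 552 552 552 552 552 22 22 7 7 552 — and concatenate.

552552552552222277552552552552552222277552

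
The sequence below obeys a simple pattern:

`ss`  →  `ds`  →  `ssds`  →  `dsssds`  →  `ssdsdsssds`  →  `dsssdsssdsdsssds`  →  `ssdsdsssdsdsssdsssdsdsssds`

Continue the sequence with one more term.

Each term (from the third on) is the two preceding terms concatenated in order: term 3 = ss·ds = ssds.
Continuing: dsssdsssdsdsssds · ssdsdsssdsdsssdsssdsdsssds gives term 8.

dsssdsssdsdsssdsssdsdsssdsdsssdsssdsdsssds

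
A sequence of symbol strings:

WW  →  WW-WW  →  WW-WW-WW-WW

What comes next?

WW-WW-WW-WW-WW-WW-WW-WW

s(k+1) = s(k)·-·s(k) — each term doubles the last with '-' between the halves.
So the next term is two copies of WW-WW-WW-WW with '-' between the halves.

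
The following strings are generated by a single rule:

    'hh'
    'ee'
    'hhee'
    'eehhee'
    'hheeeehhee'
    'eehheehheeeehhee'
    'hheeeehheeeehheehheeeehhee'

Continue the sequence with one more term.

eehheehheeeehheehheeeehheeeehheehheeeehhee

Each term (from the third on) is the two preceding terms concatenated in order: term 3 = hh·ee = hhee.
Continuing: eehheehheeeehhee · hheeeehheeeehheehheeeehhee gives term 8.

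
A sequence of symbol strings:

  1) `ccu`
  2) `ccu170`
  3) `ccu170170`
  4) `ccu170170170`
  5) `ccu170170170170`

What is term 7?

Every step adds 170 to the end: s(k+1) = s(k)·170.
From ccu170170170170, 2 further steps: ccu170170170170 → ccu170170170170170 → (answer).

ccu170170170170170170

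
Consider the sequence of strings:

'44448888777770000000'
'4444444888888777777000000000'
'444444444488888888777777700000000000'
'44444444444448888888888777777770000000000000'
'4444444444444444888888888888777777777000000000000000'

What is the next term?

444444444444444444488888888888888777777777700000000000000000

Term n consists of 3n-2 4's, followed by 2n 8's, followed by n+3 7's, followed by 2n+3 0's, where the shown terms are n = 2, 3, 4, 5, 6.
At n = 7 the blocks have lengths 19, 14, 10, 17.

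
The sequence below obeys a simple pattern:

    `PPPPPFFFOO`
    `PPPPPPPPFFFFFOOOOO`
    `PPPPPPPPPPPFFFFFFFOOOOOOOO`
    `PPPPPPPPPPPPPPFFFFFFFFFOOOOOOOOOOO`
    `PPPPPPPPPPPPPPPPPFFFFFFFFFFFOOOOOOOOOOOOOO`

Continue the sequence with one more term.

PPPPPPPPPPPPPPPPPPPPFFFFFFFFFFFFFOOOOOOOOOOOOOOOOO

Term n consists of 3n+2 P's, followed by 2n+1 F's, followed by 3n-1 O's (n = 1, 2, …).
At n = 6 the blocks have lengths 20, 13, 17.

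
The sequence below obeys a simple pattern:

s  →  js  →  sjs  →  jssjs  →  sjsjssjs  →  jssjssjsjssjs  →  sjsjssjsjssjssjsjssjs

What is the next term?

jssjssjsjssjssjsjssjsjssjssjsjssjs

From term 3 onward, concatenate the second-to-last term with the last: s·js = sjs, js·sjs = jssjs, …
The next term joins jssjssjsjssjs and sjsjssjsjssjssjsjssjs.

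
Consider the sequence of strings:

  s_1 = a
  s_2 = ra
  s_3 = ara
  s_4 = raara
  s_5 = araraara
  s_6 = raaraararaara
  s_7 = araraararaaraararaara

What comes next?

raaraararaaraararaararaaraararaara

From term 3 onward, concatenate the second-to-last term with the last: a·ra = ara, ra·ara = raara, …
So term 8 is raaraararaara·araraararaaraararaara.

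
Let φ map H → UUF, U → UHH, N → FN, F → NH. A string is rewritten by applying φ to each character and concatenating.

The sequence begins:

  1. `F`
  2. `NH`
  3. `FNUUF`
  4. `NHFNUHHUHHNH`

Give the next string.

Apply φ to NHFNUHHUHHNH symbol by symbol: N→FN, H→UUF, F→NH, N→FN, U→UHH, H→UUF, H→UUF, U→UHH, H→UUF, H→UUF, N→FN, H→UUF; joined: FN UUF NH FN UHH UUF UUF UHH UUF UUF FN UUF.

FNUUFNHFNUHHUUFUUFUHHUUFUUFFNUUF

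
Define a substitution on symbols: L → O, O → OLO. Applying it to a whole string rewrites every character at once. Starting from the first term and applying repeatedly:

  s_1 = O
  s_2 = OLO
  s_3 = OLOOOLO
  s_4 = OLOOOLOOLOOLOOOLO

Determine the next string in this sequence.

Applying the rule to each of the 17 symbols of OLOOOLOOLOOLOOOLO gives the pieces OLO O OLO OLO OLO O OLO OLO O OLO OLO O OLO OLO OLO O OLO, which concatenate to the answer.

OLOOOLOOLOOLOOOLOOLOOOLOOLOOOLOOLOOLOOOLO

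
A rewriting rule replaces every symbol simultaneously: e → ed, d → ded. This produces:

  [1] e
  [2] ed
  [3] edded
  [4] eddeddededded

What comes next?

eddeddededdeddededdededdeddededded

Replace each of the 13 characters of eddeddededded in place — ed ded ded ed ded ded ed ded ed ded ded ed ded — and concatenate.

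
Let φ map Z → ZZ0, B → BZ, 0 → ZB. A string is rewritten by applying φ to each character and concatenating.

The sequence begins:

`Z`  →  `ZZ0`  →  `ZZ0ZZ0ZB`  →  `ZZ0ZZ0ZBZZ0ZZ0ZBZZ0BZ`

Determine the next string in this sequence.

Rewriting the 21 symbols of ZZ0ZZ0ZBZZ0ZZ0ZBZZ0BZ one by one yields ZZ0 ZZ0 ZB ZZ0 ZZ0 ZB ZZ0 BZ ZZ0 ZZ0 ZB ZZ0 ZZ0 ZB ZZ0 BZ ZZ0 ZZ0 ZB BZ ZZ0; concatenated:

ZZ0ZZ0ZBZZ0ZZ0ZBZZ0BZZZ0ZZ0ZBZZ0ZZ0ZBZZ0BZZZ0ZZ0ZBBZZZ0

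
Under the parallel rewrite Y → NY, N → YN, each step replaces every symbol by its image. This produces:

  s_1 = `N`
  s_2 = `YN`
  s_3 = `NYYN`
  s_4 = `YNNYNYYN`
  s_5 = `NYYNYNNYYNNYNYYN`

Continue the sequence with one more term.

YNNYNYYNNYYNYNNYNYYNYNNYYNNYNYYN

Replace each of the 16 characters of NYYNYNNYYNNYNYYN in place — YN NY NY YN NY YN YN NY NY YN YN NY YN NY NY YN — and concatenate.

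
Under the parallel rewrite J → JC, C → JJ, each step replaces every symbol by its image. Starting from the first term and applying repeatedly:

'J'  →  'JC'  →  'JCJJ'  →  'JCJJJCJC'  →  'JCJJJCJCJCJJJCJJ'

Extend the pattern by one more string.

JCJJJCJCJCJJJCJJJCJJJCJCJCJJJCJC

φ(JCJJJCJCJCJJJCJJ) expands symbol-by-symbol to JC JJ JC JC JC JJ JC JJ JC JJ JC JC JC JJ JC JC; joining the 16 pieces gives the next term.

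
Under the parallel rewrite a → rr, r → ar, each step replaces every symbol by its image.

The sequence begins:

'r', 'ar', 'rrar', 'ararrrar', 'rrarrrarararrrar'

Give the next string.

ararrrarararrrarrrarrrarararrrar

Applying the rule to each of the 16 symbols of rrarrrarararrrar gives the pieces ar ar rr ar ar ar rr ar rr ar rr ar ar ar rr ar, which concatenate to the answer.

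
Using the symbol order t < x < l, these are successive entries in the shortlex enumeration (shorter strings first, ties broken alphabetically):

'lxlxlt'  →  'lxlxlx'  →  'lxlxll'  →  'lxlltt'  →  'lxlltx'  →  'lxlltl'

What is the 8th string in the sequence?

Continuing the enumeration 2 steps past lxlltl: lxlltl → lxllxt → (answer).

lxllxx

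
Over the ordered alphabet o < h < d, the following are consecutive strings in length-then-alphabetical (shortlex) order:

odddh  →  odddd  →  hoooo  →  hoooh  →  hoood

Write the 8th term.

Stepping forward 3 times from hoood: hoood → hooho → hoohh, then the target.

hoohd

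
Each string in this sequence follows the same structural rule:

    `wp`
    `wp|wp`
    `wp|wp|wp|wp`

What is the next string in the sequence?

wp|wp|wp|wp|wp|wp|wp|wp

Every step duplicates the string with '|' between the halves.
One more doubling of wp|wp|wp|wp gives the answer.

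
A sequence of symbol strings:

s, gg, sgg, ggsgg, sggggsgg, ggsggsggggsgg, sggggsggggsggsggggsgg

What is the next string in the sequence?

Each term (from the third on) is the two preceding terms concatenated in order: term 3 = s·gg = sgg.
So term 8 is ggsggsggggsgg·sggggsggggsggsggggsgg.

ggsggsggggsggsggggsggggsggsggggsgg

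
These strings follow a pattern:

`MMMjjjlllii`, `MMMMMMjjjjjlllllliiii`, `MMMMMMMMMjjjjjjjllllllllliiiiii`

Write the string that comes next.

MMMMMMMMMMMMjjjjjjjjjlllllllllllliiiiiiii

Reading off run lengths: M runs 3, 6, 9; j runs 3, 5, 7; l runs 3, 6, 9; i runs 2, 4, 6 — each is linear in n (n = 1, 2, …).
At n = 4 the blocks have lengths 12, 9, 12, 8.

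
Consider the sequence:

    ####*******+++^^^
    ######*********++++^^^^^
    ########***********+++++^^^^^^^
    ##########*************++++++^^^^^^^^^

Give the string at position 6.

Reading off run lengths: # runs 4, 6, 8, 10; * runs 7, 9, 11, 13; + runs 3, 4, 5, 6; ^ runs 3, 5, 7, 9 — each is linear in n, where the shown terms are n = 2, 3, 4, 5.
Setting n = 7 gives 14, 17, 8, 13 characters in each block.

##############*****************++++++++^^^^^^^^^^^^^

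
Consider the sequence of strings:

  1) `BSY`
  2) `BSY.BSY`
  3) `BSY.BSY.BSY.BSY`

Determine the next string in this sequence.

BSY.BSY.BSY.BSY.BSY.BSY.BSY.BSY

Every step duplicates the string with '.' between the halves.
One more doubling of BSY.BSY.BSY.BSY gives the answer.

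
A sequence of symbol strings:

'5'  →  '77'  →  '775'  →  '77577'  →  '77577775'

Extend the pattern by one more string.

7757777577577

This is a Fibonacci-style word recurrence s(k) = s(k−1)·s(k−2): e.g. 77·5 = 775.
So term 6 is 77577775·77577.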